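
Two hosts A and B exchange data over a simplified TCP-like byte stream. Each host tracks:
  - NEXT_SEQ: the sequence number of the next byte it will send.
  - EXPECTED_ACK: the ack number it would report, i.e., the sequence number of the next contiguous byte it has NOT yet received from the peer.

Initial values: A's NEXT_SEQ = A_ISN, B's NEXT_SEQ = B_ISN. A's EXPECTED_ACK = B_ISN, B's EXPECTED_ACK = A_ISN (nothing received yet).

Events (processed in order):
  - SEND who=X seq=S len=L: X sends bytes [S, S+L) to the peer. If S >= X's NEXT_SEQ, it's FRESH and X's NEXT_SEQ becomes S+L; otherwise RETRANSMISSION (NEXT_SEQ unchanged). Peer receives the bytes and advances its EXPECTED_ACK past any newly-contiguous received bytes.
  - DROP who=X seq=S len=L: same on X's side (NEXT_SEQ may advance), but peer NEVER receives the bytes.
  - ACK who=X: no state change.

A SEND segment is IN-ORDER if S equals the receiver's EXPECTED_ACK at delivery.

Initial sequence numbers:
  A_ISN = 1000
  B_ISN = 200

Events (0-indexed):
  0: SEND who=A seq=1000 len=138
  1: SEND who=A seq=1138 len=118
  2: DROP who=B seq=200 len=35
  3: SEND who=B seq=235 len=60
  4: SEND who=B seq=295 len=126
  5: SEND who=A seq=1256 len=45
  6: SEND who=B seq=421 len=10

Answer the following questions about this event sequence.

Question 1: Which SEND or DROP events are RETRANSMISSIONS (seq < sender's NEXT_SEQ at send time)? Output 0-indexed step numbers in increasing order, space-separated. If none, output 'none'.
Answer: none

Derivation:
Step 0: SEND seq=1000 -> fresh
Step 1: SEND seq=1138 -> fresh
Step 2: DROP seq=200 -> fresh
Step 3: SEND seq=235 -> fresh
Step 4: SEND seq=295 -> fresh
Step 5: SEND seq=1256 -> fresh
Step 6: SEND seq=421 -> fresh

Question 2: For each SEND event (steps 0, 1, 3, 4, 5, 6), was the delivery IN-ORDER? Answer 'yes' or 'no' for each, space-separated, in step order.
Answer: yes yes no no yes no

Derivation:
Step 0: SEND seq=1000 -> in-order
Step 1: SEND seq=1138 -> in-order
Step 3: SEND seq=235 -> out-of-order
Step 4: SEND seq=295 -> out-of-order
Step 5: SEND seq=1256 -> in-order
Step 6: SEND seq=421 -> out-of-order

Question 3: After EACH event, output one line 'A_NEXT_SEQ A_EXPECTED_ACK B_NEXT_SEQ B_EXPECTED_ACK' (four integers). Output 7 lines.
1138 200 200 1138
1256 200 200 1256
1256 200 235 1256
1256 200 295 1256
1256 200 421 1256
1301 200 421 1301
1301 200 431 1301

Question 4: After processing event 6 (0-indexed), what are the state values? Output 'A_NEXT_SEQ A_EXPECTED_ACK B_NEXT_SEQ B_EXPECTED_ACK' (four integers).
After event 0: A_seq=1138 A_ack=200 B_seq=200 B_ack=1138
After event 1: A_seq=1256 A_ack=200 B_seq=200 B_ack=1256
After event 2: A_seq=1256 A_ack=200 B_seq=235 B_ack=1256
After event 3: A_seq=1256 A_ack=200 B_seq=295 B_ack=1256
After event 4: A_seq=1256 A_ack=200 B_seq=421 B_ack=1256
After event 5: A_seq=1301 A_ack=200 B_seq=421 B_ack=1301
After event 6: A_seq=1301 A_ack=200 B_seq=431 B_ack=1301

1301 200 431 1301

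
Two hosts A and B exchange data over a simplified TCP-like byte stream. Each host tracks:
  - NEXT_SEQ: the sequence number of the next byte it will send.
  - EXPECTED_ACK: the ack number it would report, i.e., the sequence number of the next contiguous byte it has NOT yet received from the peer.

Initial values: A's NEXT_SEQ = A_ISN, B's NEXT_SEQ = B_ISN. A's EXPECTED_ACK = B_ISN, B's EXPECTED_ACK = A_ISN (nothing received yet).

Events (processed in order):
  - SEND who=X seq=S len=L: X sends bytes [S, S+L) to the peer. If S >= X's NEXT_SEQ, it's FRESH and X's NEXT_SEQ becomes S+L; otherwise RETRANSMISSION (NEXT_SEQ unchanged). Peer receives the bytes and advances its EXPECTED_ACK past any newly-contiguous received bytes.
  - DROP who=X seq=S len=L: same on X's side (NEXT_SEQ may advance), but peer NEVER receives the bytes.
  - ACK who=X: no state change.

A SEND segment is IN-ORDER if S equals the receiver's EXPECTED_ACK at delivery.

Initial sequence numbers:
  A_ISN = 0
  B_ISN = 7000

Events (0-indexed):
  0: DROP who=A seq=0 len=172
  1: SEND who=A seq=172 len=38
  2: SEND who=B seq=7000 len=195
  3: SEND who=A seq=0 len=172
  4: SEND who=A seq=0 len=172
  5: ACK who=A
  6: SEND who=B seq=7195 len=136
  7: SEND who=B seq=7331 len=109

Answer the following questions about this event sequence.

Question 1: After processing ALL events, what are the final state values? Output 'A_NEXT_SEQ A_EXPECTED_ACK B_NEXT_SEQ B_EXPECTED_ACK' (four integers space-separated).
Answer: 210 7440 7440 210

Derivation:
After event 0: A_seq=172 A_ack=7000 B_seq=7000 B_ack=0
After event 1: A_seq=210 A_ack=7000 B_seq=7000 B_ack=0
After event 2: A_seq=210 A_ack=7195 B_seq=7195 B_ack=0
After event 3: A_seq=210 A_ack=7195 B_seq=7195 B_ack=210
After event 4: A_seq=210 A_ack=7195 B_seq=7195 B_ack=210
After event 5: A_seq=210 A_ack=7195 B_seq=7195 B_ack=210
After event 6: A_seq=210 A_ack=7331 B_seq=7331 B_ack=210
After event 7: A_seq=210 A_ack=7440 B_seq=7440 B_ack=210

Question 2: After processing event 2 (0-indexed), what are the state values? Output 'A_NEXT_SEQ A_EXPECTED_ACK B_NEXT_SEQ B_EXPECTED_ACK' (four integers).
After event 0: A_seq=172 A_ack=7000 B_seq=7000 B_ack=0
After event 1: A_seq=210 A_ack=7000 B_seq=7000 B_ack=0
After event 2: A_seq=210 A_ack=7195 B_seq=7195 B_ack=0

210 7195 7195 0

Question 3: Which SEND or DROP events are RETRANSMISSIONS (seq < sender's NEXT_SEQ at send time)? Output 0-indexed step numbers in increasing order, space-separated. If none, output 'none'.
Step 0: DROP seq=0 -> fresh
Step 1: SEND seq=172 -> fresh
Step 2: SEND seq=7000 -> fresh
Step 3: SEND seq=0 -> retransmit
Step 4: SEND seq=0 -> retransmit
Step 6: SEND seq=7195 -> fresh
Step 7: SEND seq=7331 -> fresh

Answer: 3 4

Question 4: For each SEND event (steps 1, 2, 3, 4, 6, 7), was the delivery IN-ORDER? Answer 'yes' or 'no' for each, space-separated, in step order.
Step 1: SEND seq=172 -> out-of-order
Step 2: SEND seq=7000 -> in-order
Step 3: SEND seq=0 -> in-order
Step 4: SEND seq=0 -> out-of-order
Step 6: SEND seq=7195 -> in-order
Step 7: SEND seq=7331 -> in-order

Answer: no yes yes no yes yes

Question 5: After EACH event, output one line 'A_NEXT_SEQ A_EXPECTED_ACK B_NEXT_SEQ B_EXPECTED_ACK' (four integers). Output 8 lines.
172 7000 7000 0
210 7000 7000 0
210 7195 7195 0
210 7195 7195 210
210 7195 7195 210
210 7195 7195 210
210 7331 7331 210
210 7440 7440 210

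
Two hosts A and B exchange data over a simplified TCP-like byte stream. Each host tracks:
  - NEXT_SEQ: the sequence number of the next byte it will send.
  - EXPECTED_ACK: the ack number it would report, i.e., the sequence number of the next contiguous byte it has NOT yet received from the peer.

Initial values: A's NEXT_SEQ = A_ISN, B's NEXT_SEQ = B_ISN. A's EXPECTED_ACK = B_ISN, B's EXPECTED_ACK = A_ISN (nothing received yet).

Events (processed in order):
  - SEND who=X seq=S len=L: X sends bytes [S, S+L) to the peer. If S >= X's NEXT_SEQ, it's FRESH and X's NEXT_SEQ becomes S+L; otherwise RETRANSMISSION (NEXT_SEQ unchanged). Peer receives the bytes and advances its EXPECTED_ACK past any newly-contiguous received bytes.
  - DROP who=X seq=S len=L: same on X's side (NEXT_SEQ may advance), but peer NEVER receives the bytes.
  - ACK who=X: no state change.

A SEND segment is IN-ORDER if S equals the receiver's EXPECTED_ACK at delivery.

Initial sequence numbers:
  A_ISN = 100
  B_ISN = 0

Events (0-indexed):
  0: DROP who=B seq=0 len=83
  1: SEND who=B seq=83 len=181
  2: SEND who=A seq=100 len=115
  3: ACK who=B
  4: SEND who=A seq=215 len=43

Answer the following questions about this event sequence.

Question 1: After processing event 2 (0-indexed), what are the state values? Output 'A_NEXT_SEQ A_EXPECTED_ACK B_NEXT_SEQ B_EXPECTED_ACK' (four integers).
After event 0: A_seq=100 A_ack=0 B_seq=83 B_ack=100
After event 1: A_seq=100 A_ack=0 B_seq=264 B_ack=100
After event 2: A_seq=215 A_ack=0 B_seq=264 B_ack=215

215 0 264 215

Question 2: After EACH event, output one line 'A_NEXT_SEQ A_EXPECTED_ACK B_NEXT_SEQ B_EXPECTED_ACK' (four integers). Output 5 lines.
100 0 83 100
100 0 264 100
215 0 264 215
215 0 264 215
258 0 264 258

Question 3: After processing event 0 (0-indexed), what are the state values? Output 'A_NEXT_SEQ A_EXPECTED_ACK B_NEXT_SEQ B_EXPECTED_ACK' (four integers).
After event 0: A_seq=100 A_ack=0 B_seq=83 B_ack=100

100 0 83 100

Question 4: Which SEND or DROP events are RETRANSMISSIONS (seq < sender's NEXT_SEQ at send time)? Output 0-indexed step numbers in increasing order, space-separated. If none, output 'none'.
Step 0: DROP seq=0 -> fresh
Step 1: SEND seq=83 -> fresh
Step 2: SEND seq=100 -> fresh
Step 4: SEND seq=215 -> fresh

Answer: none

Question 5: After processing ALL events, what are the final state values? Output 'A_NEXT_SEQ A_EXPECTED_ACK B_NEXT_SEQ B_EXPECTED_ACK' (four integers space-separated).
After event 0: A_seq=100 A_ack=0 B_seq=83 B_ack=100
After event 1: A_seq=100 A_ack=0 B_seq=264 B_ack=100
After event 2: A_seq=215 A_ack=0 B_seq=264 B_ack=215
After event 3: A_seq=215 A_ack=0 B_seq=264 B_ack=215
After event 4: A_seq=258 A_ack=0 B_seq=264 B_ack=258

Answer: 258 0 264 258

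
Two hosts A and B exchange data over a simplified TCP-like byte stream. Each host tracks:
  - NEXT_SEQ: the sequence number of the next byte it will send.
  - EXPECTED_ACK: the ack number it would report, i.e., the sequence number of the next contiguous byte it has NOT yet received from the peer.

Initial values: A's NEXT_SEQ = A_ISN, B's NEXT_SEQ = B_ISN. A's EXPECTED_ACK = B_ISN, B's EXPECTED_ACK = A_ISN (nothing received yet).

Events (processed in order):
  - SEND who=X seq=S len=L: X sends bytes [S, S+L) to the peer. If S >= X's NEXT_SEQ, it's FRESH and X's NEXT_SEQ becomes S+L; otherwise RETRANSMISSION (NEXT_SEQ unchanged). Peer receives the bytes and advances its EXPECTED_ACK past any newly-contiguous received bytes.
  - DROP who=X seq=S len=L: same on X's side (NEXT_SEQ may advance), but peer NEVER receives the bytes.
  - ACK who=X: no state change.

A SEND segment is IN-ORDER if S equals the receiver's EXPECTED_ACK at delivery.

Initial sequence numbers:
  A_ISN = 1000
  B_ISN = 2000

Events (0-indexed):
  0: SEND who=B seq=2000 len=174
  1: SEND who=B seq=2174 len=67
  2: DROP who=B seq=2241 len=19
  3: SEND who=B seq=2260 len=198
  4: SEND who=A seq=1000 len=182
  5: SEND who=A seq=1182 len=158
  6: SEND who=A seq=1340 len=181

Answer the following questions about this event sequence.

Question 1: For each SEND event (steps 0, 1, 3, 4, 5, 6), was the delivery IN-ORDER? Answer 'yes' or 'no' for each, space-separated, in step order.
Answer: yes yes no yes yes yes

Derivation:
Step 0: SEND seq=2000 -> in-order
Step 1: SEND seq=2174 -> in-order
Step 3: SEND seq=2260 -> out-of-order
Step 4: SEND seq=1000 -> in-order
Step 5: SEND seq=1182 -> in-order
Step 6: SEND seq=1340 -> in-order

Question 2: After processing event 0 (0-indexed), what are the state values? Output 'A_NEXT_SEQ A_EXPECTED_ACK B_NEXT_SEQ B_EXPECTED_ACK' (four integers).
After event 0: A_seq=1000 A_ack=2174 B_seq=2174 B_ack=1000

1000 2174 2174 1000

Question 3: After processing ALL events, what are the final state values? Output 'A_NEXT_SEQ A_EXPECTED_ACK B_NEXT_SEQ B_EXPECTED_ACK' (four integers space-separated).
After event 0: A_seq=1000 A_ack=2174 B_seq=2174 B_ack=1000
After event 1: A_seq=1000 A_ack=2241 B_seq=2241 B_ack=1000
After event 2: A_seq=1000 A_ack=2241 B_seq=2260 B_ack=1000
After event 3: A_seq=1000 A_ack=2241 B_seq=2458 B_ack=1000
After event 4: A_seq=1182 A_ack=2241 B_seq=2458 B_ack=1182
After event 5: A_seq=1340 A_ack=2241 B_seq=2458 B_ack=1340
After event 6: A_seq=1521 A_ack=2241 B_seq=2458 B_ack=1521

Answer: 1521 2241 2458 1521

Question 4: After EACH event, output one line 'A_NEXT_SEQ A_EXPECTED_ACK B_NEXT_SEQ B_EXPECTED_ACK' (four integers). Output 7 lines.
1000 2174 2174 1000
1000 2241 2241 1000
1000 2241 2260 1000
1000 2241 2458 1000
1182 2241 2458 1182
1340 2241 2458 1340
1521 2241 2458 1521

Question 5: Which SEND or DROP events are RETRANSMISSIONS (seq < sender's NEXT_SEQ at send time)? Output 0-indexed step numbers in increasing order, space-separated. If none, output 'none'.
Answer: none

Derivation:
Step 0: SEND seq=2000 -> fresh
Step 1: SEND seq=2174 -> fresh
Step 2: DROP seq=2241 -> fresh
Step 3: SEND seq=2260 -> fresh
Step 4: SEND seq=1000 -> fresh
Step 5: SEND seq=1182 -> fresh
Step 6: SEND seq=1340 -> fresh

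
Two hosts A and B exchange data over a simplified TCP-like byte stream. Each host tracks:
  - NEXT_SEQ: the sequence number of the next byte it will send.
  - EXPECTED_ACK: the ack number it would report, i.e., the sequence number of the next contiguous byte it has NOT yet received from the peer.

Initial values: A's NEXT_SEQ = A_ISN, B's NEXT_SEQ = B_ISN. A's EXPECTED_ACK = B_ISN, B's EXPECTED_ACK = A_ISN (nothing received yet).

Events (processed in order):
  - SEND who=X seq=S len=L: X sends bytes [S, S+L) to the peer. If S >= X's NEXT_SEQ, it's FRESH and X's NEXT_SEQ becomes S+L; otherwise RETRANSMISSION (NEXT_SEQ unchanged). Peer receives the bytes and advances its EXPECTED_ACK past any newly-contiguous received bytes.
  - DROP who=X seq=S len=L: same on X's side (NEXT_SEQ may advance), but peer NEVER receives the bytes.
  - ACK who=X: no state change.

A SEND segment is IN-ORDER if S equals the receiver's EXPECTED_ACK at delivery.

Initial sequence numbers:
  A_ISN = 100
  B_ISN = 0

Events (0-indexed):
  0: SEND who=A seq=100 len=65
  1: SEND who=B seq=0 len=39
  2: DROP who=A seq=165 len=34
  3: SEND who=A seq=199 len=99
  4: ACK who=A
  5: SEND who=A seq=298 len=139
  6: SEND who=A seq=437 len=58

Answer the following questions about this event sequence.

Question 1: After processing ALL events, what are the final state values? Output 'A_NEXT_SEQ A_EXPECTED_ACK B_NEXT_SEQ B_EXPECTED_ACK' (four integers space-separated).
Answer: 495 39 39 165

Derivation:
After event 0: A_seq=165 A_ack=0 B_seq=0 B_ack=165
After event 1: A_seq=165 A_ack=39 B_seq=39 B_ack=165
After event 2: A_seq=199 A_ack=39 B_seq=39 B_ack=165
After event 3: A_seq=298 A_ack=39 B_seq=39 B_ack=165
After event 4: A_seq=298 A_ack=39 B_seq=39 B_ack=165
After event 5: A_seq=437 A_ack=39 B_seq=39 B_ack=165
After event 6: A_seq=495 A_ack=39 B_seq=39 B_ack=165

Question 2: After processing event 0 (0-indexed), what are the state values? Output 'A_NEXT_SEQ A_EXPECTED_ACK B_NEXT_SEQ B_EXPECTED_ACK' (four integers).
After event 0: A_seq=165 A_ack=0 B_seq=0 B_ack=165

165 0 0 165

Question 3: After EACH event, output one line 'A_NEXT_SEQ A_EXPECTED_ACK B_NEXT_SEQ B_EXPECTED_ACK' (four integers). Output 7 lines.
165 0 0 165
165 39 39 165
199 39 39 165
298 39 39 165
298 39 39 165
437 39 39 165
495 39 39 165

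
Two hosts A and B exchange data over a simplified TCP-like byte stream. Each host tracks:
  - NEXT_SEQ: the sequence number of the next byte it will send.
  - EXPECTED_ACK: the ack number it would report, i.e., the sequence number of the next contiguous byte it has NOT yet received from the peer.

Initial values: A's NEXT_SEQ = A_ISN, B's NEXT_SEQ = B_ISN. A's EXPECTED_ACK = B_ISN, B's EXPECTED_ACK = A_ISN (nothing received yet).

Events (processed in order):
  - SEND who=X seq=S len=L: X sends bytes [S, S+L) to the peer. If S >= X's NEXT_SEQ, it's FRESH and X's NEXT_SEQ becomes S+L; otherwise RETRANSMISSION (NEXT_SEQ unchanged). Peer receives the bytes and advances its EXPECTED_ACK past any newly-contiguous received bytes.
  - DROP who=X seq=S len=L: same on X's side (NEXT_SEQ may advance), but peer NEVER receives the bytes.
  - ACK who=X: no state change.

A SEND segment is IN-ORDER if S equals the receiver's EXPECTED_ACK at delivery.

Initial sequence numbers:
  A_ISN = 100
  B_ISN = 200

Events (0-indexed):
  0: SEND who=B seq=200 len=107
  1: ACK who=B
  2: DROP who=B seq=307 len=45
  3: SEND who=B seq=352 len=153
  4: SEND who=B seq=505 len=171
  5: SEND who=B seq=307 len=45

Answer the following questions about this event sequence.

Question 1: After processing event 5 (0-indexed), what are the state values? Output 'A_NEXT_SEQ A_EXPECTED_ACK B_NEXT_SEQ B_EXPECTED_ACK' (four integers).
After event 0: A_seq=100 A_ack=307 B_seq=307 B_ack=100
After event 1: A_seq=100 A_ack=307 B_seq=307 B_ack=100
After event 2: A_seq=100 A_ack=307 B_seq=352 B_ack=100
After event 3: A_seq=100 A_ack=307 B_seq=505 B_ack=100
After event 4: A_seq=100 A_ack=307 B_seq=676 B_ack=100
After event 5: A_seq=100 A_ack=676 B_seq=676 B_ack=100

100 676 676 100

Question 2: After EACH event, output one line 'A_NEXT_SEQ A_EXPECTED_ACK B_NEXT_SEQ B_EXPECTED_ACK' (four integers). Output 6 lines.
100 307 307 100
100 307 307 100
100 307 352 100
100 307 505 100
100 307 676 100
100 676 676 100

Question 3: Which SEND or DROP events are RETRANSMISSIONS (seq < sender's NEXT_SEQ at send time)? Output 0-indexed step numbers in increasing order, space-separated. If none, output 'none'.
Answer: 5

Derivation:
Step 0: SEND seq=200 -> fresh
Step 2: DROP seq=307 -> fresh
Step 3: SEND seq=352 -> fresh
Step 4: SEND seq=505 -> fresh
Step 5: SEND seq=307 -> retransmit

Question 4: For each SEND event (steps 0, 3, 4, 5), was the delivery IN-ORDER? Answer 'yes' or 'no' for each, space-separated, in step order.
Answer: yes no no yes

Derivation:
Step 0: SEND seq=200 -> in-order
Step 3: SEND seq=352 -> out-of-order
Step 4: SEND seq=505 -> out-of-order
Step 5: SEND seq=307 -> in-order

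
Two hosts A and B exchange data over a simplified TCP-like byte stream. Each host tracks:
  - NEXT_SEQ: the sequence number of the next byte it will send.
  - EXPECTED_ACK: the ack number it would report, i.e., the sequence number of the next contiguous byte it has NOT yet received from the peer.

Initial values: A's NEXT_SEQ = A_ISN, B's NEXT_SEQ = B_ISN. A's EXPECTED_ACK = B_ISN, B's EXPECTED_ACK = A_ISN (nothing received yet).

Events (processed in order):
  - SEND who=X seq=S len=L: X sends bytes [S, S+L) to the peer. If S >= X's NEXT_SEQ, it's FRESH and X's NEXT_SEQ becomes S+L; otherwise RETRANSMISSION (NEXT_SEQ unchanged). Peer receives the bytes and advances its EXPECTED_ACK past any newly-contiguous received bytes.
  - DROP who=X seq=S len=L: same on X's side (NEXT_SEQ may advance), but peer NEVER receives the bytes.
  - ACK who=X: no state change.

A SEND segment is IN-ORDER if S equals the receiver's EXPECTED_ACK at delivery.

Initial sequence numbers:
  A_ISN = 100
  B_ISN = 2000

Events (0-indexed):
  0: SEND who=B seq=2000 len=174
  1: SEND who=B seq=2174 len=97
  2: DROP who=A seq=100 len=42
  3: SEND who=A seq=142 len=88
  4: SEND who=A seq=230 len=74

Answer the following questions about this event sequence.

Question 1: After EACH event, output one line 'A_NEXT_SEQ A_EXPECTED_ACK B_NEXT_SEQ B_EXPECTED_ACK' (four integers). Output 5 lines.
100 2174 2174 100
100 2271 2271 100
142 2271 2271 100
230 2271 2271 100
304 2271 2271 100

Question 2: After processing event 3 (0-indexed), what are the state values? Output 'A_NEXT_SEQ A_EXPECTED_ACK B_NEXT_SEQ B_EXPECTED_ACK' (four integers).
After event 0: A_seq=100 A_ack=2174 B_seq=2174 B_ack=100
After event 1: A_seq=100 A_ack=2271 B_seq=2271 B_ack=100
After event 2: A_seq=142 A_ack=2271 B_seq=2271 B_ack=100
After event 3: A_seq=230 A_ack=2271 B_seq=2271 B_ack=100

230 2271 2271 100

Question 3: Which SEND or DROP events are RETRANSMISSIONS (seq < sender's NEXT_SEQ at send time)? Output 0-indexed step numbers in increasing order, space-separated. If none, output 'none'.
Step 0: SEND seq=2000 -> fresh
Step 1: SEND seq=2174 -> fresh
Step 2: DROP seq=100 -> fresh
Step 3: SEND seq=142 -> fresh
Step 4: SEND seq=230 -> fresh

Answer: none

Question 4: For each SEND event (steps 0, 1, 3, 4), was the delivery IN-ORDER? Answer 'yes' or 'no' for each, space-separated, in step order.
Answer: yes yes no no

Derivation:
Step 0: SEND seq=2000 -> in-order
Step 1: SEND seq=2174 -> in-order
Step 3: SEND seq=142 -> out-of-order
Step 4: SEND seq=230 -> out-of-order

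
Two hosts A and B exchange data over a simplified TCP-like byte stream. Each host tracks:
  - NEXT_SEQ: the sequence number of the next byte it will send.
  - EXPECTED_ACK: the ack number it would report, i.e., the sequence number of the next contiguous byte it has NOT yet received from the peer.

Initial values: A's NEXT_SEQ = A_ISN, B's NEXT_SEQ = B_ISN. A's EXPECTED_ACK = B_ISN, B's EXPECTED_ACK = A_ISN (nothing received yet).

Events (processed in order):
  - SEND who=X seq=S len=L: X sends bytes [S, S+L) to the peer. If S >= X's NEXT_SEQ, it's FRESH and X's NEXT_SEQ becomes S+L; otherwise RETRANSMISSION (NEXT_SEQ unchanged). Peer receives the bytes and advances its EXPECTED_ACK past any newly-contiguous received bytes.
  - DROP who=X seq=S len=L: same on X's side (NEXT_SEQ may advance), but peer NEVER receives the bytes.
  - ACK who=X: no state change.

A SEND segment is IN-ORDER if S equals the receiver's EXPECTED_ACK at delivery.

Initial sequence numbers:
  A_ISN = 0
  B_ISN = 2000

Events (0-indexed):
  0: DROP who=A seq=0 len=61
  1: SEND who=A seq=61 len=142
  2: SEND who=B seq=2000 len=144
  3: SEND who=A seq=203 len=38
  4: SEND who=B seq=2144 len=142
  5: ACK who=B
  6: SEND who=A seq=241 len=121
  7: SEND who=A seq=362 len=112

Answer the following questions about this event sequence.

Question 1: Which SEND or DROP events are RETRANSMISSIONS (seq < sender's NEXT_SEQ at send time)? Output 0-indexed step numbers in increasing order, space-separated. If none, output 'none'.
Answer: none

Derivation:
Step 0: DROP seq=0 -> fresh
Step 1: SEND seq=61 -> fresh
Step 2: SEND seq=2000 -> fresh
Step 3: SEND seq=203 -> fresh
Step 4: SEND seq=2144 -> fresh
Step 6: SEND seq=241 -> fresh
Step 7: SEND seq=362 -> fresh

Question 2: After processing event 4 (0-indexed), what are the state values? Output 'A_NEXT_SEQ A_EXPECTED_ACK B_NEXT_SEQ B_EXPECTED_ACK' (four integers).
After event 0: A_seq=61 A_ack=2000 B_seq=2000 B_ack=0
After event 1: A_seq=203 A_ack=2000 B_seq=2000 B_ack=0
After event 2: A_seq=203 A_ack=2144 B_seq=2144 B_ack=0
After event 3: A_seq=241 A_ack=2144 B_seq=2144 B_ack=0
After event 4: A_seq=241 A_ack=2286 B_seq=2286 B_ack=0

241 2286 2286 0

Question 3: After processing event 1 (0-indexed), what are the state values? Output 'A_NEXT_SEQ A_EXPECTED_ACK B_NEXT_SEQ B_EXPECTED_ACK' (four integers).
After event 0: A_seq=61 A_ack=2000 B_seq=2000 B_ack=0
After event 1: A_seq=203 A_ack=2000 B_seq=2000 B_ack=0

203 2000 2000 0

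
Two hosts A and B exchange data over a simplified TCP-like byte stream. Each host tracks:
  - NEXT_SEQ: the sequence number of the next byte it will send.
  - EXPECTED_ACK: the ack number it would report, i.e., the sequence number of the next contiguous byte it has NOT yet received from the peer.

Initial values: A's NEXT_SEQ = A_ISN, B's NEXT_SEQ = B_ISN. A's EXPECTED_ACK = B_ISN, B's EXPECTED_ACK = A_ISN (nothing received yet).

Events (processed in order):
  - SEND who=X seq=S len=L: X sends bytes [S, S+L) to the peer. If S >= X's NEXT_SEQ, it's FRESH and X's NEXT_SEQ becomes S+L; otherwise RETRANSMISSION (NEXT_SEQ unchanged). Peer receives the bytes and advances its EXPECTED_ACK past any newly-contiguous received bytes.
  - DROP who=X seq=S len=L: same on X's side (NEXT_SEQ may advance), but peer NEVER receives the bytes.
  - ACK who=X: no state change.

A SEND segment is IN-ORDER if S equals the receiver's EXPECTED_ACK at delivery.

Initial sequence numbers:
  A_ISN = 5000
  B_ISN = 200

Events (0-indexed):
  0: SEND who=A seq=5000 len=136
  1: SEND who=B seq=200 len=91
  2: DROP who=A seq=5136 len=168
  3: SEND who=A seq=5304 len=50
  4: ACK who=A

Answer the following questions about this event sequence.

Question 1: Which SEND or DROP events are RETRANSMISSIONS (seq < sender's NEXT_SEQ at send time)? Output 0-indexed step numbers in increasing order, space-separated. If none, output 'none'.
Step 0: SEND seq=5000 -> fresh
Step 1: SEND seq=200 -> fresh
Step 2: DROP seq=5136 -> fresh
Step 3: SEND seq=5304 -> fresh

Answer: none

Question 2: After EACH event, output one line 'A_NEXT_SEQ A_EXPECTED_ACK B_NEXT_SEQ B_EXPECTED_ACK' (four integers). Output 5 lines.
5136 200 200 5136
5136 291 291 5136
5304 291 291 5136
5354 291 291 5136
5354 291 291 5136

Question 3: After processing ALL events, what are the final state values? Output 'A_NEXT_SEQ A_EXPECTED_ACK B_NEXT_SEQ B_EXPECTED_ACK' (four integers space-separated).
After event 0: A_seq=5136 A_ack=200 B_seq=200 B_ack=5136
After event 1: A_seq=5136 A_ack=291 B_seq=291 B_ack=5136
After event 2: A_seq=5304 A_ack=291 B_seq=291 B_ack=5136
After event 3: A_seq=5354 A_ack=291 B_seq=291 B_ack=5136
After event 4: A_seq=5354 A_ack=291 B_seq=291 B_ack=5136

Answer: 5354 291 291 5136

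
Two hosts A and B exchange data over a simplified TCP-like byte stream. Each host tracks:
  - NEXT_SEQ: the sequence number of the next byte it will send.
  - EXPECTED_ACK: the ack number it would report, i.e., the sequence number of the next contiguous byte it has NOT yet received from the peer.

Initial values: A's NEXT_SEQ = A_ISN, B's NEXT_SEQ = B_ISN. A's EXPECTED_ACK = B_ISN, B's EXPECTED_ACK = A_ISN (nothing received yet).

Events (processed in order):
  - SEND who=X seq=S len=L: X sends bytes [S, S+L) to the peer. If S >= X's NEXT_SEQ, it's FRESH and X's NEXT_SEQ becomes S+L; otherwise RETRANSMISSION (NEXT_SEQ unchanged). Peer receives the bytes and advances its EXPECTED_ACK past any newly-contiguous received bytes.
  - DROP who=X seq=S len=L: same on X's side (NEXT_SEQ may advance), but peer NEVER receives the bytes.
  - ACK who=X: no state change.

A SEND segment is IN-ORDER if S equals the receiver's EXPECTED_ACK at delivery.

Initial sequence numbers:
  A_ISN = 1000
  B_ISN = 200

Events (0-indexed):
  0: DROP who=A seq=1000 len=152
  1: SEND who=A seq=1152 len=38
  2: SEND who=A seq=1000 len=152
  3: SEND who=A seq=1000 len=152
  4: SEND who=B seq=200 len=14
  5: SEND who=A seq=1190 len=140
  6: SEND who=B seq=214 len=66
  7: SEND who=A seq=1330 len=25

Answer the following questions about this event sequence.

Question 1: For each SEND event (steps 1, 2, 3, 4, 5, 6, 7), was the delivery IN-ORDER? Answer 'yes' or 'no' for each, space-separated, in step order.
Answer: no yes no yes yes yes yes

Derivation:
Step 1: SEND seq=1152 -> out-of-order
Step 2: SEND seq=1000 -> in-order
Step 3: SEND seq=1000 -> out-of-order
Step 4: SEND seq=200 -> in-order
Step 5: SEND seq=1190 -> in-order
Step 6: SEND seq=214 -> in-order
Step 7: SEND seq=1330 -> in-order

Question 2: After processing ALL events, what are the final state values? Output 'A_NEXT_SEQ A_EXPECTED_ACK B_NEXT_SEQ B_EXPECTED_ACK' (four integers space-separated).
After event 0: A_seq=1152 A_ack=200 B_seq=200 B_ack=1000
After event 1: A_seq=1190 A_ack=200 B_seq=200 B_ack=1000
After event 2: A_seq=1190 A_ack=200 B_seq=200 B_ack=1190
After event 3: A_seq=1190 A_ack=200 B_seq=200 B_ack=1190
After event 4: A_seq=1190 A_ack=214 B_seq=214 B_ack=1190
After event 5: A_seq=1330 A_ack=214 B_seq=214 B_ack=1330
After event 6: A_seq=1330 A_ack=280 B_seq=280 B_ack=1330
After event 7: A_seq=1355 A_ack=280 B_seq=280 B_ack=1355

Answer: 1355 280 280 1355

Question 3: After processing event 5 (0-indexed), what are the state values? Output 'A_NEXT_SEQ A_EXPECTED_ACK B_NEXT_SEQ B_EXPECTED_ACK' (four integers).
After event 0: A_seq=1152 A_ack=200 B_seq=200 B_ack=1000
After event 1: A_seq=1190 A_ack=200 B_seq=200 B_ack=1000
After event 2: A_seq=1190 A_ack=200 B_seq=200 B_ack=1190
After event 3: A_seq=1190 A_ack=200 B_seq=200 B_ack=1190
After event 4: A_seq=1190 A_ack=214 B_seq=214 B_ack=1190
After event 5: A_seq=1330 A_ack=214 B_seq=214 B_ack=1330

1330 214 214 1330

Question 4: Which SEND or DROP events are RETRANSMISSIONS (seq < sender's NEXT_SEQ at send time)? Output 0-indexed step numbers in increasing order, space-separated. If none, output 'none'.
Answer: 2 3

Derivation:
Step 0: DROP seq=1000 -> fresh
Step 1: SEND seq=1152 -> fresh
Step 2: SEND seq=1000 -> retransmit
Step 3: SEND seq=1000 -> retransmit
Step 4: SEND seq=200 -> fresh
Step 5: SEND seq=1190 -> fresh
Step 6: SEND seq=214 -> fresh
Step 7: SEND seq=1330 -> fresh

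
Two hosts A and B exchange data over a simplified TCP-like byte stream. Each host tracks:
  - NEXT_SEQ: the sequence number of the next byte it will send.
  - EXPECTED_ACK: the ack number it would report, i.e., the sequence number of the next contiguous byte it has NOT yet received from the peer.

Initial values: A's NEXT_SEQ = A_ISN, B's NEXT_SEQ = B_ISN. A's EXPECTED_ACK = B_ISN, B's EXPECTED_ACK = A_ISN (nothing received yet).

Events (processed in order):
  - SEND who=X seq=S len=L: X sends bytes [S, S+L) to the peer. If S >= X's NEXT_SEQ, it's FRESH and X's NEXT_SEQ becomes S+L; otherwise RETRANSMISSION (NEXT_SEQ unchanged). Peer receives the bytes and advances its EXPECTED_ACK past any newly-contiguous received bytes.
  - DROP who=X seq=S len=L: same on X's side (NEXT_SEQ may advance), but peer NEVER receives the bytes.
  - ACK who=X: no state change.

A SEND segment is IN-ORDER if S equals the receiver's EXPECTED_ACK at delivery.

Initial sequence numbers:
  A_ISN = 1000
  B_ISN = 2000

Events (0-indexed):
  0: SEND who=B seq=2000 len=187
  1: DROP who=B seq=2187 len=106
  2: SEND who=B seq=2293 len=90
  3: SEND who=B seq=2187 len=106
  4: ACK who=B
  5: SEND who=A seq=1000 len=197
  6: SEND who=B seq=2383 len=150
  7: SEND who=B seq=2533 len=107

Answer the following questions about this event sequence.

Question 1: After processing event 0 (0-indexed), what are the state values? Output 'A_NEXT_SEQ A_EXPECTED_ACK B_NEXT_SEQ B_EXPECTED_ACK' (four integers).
After event 0: A_seq=1000 A_ack=2187 B_seq=2187 B_ack=1000

1000 2187 2187 1000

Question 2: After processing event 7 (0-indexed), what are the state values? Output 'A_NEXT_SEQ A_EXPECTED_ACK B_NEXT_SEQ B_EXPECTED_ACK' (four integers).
After event 0: A_seq=1000 A_ack=2187 B_seq=2187 B_ack=1000
After event 1: A_seq=1000 A_ack=2187 B_seq=2293 B_ack=1000
After event 2: A_seq=1000 A_ack=2187 B_seq=2383 B_ack=1000
After event 3: A_seq=1000 A_ack=2383 B_seq=2383 B_ack=1000
After event 4: A_seq=1000 A_ack=2383 B_seq=2383 B_ack=1000
After event 5: A_seq=1197 A_ack=2383 B_seq=2383 B_ack=1197
After event 6: A_seq=1197 A_ack=2533 B_seq=2533 B_ack=1197
After event 7: A_seq=1197 A_ack=2640 B_seq=2640 B_ack=1197

1197 2640 2640 1197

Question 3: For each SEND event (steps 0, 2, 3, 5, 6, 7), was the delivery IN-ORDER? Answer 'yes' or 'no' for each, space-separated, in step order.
Answer: yes no yes yes yes yes

Derivation:
Step 0: SEND seq=2000 -> in-order
Step 2: SEND seq=2293 -> out-of-order
Step 3: SEND seq=2187 -> in-order
Step 5: SEND seq=1000 -> in-order
Step 6: SEND seq=2383 -> in-order
Step 7: SEND seq=2533 -> in-order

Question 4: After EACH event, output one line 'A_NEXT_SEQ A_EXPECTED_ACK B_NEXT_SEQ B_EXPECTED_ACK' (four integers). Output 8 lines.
1000 2187 2187 1000
1000 2187 2293 1000
1000 2187 2383 1000
1000 2383 2383 1000
1000 2383 2383 1000
1197 2383 2383 1197
1197 2533 2533 1197
1197 2640 2640 1197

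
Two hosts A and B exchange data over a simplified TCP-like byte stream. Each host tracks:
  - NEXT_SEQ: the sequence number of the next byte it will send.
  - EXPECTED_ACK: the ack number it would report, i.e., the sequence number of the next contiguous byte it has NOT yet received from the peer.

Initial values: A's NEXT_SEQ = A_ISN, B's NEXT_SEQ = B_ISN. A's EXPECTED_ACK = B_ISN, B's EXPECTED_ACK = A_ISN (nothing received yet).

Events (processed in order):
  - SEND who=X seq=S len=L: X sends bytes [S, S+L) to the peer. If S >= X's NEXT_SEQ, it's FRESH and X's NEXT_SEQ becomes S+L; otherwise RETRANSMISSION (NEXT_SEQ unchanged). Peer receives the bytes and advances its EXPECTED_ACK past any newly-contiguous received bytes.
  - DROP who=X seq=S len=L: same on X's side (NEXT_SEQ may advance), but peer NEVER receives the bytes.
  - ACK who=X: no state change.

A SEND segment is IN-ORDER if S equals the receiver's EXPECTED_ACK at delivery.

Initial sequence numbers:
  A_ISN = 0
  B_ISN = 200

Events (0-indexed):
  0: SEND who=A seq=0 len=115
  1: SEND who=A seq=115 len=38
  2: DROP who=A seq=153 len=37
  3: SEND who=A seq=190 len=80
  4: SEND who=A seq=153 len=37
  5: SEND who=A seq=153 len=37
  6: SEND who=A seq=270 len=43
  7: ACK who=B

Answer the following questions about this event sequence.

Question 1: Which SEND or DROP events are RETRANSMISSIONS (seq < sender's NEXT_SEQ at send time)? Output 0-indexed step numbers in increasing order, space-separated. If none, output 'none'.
Step 0: SEND seq=0 -> fresh
Step 1: SEND seq=115 -> fresh
Step 2: DROP seq=153 -> fresh
Step 3: SEND seq=190 -> fresh
Step 4: SEND seq=153 -> retransmit
Step 5: SEND seq=153 -> retransmit
Step 6: SEND seq=270 -> fresh

Answer: 4 5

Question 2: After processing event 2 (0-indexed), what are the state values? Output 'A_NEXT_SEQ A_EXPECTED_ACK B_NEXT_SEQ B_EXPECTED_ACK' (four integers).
After event 0: A_seq=115 A_ack=200 B_seq=200 B_ack=115
After event 1: A_seq=153 A_ack=200 B_seq=200 B_ack=153
After event 2: A_seq=190 A_ack=200 B_seq=200 B_ack=153

190 200 200 153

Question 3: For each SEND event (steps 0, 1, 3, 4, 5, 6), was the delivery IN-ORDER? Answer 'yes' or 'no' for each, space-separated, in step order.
Answer: yes yes no yes no yes

Derivation:
Step 0: SEND seq=0 -> in-order
Step 1: SEND seq=115 -> in-order
Step 3: SEND seq=190 -> out-of-order
Step 4: SEND seq=153 -> in-order
Step 5: SEND seq=153 -> out-of-order
Step 6: SEND seq=270 -> in-order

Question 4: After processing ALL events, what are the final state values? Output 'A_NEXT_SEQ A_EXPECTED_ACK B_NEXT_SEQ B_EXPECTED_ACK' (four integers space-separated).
Answer: 313 200 200 313

Derivation:
After event 0: A_seq=115 A_ack=200 B_seq=200 B_ack=115
After event 1: A_seq=153 A_ack=200 B_seq=200 B_ack=153
After event 2: A_seq=190 A_ack=200 B_seq=200 B_ack=153
After event 3: A_seq=270 A_ack=200 B_seq=200 B_ack=153
After event 4: A_seq=270 A_ack=200 B_seq=200 B_ack=270
After event 5: A_seq=270 A_ack=200 B_seq=200 B_ack=270
After event 6: A_seq=313 A_ack=200 B_seq=200 B_ack=313
After event 7: A_seq=313 A_ack=200 B_seq=200 B_ack=313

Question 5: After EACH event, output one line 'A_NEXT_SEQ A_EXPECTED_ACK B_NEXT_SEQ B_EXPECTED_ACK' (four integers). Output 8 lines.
115 200 200 115
153 200 200 153
190 200 200 153
270 200 200 153
270 200 200 270
270 200 200 270
313 200 200 313
313 200 200 313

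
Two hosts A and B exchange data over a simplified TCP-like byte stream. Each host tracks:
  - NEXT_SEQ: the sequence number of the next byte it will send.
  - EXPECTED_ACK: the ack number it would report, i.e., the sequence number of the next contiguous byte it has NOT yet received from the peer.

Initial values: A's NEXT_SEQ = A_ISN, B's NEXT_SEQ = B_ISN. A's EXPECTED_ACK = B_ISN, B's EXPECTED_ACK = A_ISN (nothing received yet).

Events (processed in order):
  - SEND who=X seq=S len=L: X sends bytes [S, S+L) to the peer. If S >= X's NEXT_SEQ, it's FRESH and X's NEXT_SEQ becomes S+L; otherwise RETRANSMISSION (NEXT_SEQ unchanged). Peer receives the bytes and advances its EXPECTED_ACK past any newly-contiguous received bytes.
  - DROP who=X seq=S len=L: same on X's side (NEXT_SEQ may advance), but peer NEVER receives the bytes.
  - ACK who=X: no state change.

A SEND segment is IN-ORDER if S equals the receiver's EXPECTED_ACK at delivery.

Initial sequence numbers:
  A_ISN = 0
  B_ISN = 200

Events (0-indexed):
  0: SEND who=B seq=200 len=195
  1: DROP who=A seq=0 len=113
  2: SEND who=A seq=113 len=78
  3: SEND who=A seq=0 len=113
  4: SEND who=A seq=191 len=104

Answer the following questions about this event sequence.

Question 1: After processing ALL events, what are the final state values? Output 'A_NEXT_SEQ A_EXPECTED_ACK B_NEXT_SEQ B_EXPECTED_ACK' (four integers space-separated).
Answer: 295 395 395 295

Derivation:
After event 0: A_seq=0 A_ack=395 B_seq=395 B_ack=0
After event 1: A_seq=113 A_ack=395 B_seq=395 B_ack=0
After event 2: A_seq=191 A_ack=395 B_seq=395 B_ack=0
After event 3: A_seq=191 A_ack=395 B_seq=395 B_ack=191
After event 4: A_seq=295 A_ack=395 B_seq=395 B_ack=295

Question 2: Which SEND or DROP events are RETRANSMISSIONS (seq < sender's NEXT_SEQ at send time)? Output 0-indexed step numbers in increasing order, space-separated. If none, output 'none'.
Answer: 3

Derivation:
Step 0: SEND seq=200 -> fresh
Step 1: DROP seq=0 -> fresh
Step 2: SEND seq=113 -> fresh
Step 3: SEND seq=0 -> retransmit
Step 4: SEND seq=191 -> fresh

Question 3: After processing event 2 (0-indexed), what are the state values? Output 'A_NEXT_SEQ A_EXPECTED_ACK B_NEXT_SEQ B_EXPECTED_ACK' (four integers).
After event 0: A_seq=0 A_ack=395 B_seq=395 B_ack=0
After event 1: A_seq=113 A_ack=395 B_seq=395 B_ack=0
After event 2: A_seq=191 A_ack=395 B_seq=395 B_ack=0

191 395 395 0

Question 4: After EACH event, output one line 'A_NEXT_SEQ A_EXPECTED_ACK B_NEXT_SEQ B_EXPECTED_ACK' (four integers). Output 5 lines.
0 395 395 0
113 395 395 0
191 395 395 0
191 395 395 191
295 395 395 295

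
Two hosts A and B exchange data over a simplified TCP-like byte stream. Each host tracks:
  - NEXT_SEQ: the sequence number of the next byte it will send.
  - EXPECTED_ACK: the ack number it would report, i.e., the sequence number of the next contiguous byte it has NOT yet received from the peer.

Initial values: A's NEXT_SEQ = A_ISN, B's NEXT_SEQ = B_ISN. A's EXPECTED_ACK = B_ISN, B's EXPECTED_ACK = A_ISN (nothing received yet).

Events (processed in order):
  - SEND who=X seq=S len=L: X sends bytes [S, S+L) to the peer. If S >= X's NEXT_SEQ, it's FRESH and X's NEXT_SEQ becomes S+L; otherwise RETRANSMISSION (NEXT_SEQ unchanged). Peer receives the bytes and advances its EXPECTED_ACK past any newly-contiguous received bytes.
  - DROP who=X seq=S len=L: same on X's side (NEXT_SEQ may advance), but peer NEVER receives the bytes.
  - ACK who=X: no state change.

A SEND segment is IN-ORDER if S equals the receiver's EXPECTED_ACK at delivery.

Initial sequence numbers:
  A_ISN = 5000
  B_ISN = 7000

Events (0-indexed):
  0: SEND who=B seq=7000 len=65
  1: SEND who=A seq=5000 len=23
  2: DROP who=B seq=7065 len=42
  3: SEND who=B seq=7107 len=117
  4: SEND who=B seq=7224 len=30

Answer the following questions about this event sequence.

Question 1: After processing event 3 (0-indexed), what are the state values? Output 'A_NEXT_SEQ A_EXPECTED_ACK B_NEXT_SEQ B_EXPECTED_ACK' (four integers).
After event 0: A_seq=5000 A_ack=7065 B_seq=7065 B_ack=5000
After event 1: A_seq=5023 A_ack=7065 B_seq=7065 B_ack=5023
After event 2: A_seq=5023 A_ack=7065 B_seq=7107 B_ack=5023
After event 3: A_seq=5023 A_ack=7065 B_seq=7224 B_ack=5023

5023 7065 7224 5023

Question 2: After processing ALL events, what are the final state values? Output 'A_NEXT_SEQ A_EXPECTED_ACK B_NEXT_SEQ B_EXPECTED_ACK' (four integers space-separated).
Answer: 5023 7065 7254 5023

Derivation:
After event 0: A_seq=5000 A_ack=7065 B_seq=7065 B_ack=5000
After event 1: A_seq=5023 A_ack=7065 B_seq=7065 B_ack=5023
After event 2: A_seq=5023 A_ack=7065 B_seq=7107 B_ack=5023
After event 3: A_seq=5023 A_ack=7065 B_seq=7224 B_ack=5023
After event 4: A_seq=5023 A_ack=7065 B_seq=7254 B_ack=5023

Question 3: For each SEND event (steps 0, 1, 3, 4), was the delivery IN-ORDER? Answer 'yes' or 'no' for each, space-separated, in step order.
Step 0: SEND seq=7000 -> in-order
Step 1: SEND seq=5000 -> in-order
Step 3: SEND seq=7107 -> out-of-order
Step 4: SEND seq=7224 -> out-of-order

Answer: yes yes no no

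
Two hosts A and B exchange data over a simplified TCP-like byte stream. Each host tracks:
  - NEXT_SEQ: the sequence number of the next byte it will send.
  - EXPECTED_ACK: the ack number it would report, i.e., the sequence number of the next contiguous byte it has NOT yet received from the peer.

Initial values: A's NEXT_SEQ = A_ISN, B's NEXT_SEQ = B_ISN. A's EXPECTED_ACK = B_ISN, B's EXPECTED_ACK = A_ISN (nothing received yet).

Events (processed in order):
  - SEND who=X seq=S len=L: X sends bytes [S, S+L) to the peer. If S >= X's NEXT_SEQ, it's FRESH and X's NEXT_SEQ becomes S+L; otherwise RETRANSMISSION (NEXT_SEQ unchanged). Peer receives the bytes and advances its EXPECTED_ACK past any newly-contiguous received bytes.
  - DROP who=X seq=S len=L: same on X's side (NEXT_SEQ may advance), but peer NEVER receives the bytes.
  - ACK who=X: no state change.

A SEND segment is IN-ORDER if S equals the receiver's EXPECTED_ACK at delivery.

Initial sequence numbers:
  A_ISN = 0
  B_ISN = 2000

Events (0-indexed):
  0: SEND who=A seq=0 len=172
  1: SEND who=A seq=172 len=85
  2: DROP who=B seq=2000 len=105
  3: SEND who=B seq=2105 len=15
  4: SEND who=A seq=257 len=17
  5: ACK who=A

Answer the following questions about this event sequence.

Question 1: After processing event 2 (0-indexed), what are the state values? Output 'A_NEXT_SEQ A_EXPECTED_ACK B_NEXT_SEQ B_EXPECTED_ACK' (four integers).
After event 0: A_seq=172 A_ack=2000 B_seq=2000 B_ack=172
After event 1: A_seq=257 A_ack=2000 B_seq=2000 B_ack=257
After event 2: A_seq=257 A_ack=2000 B_seq=2105 B_ack=257

257 2000 2105 257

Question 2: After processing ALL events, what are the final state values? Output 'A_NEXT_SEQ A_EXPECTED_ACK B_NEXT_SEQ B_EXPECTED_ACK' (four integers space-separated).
Answer: 274 2000 2120 274

Derivation:
After event 0: A_seq=172 A_ack=2000 B_seq=2000 B_ack=172
After event 1: A_seq=257 A_ack=2000 B_seq=2000 B_ack=257
After event 2: A_seq=257 A_ack=2000 B_seq=2105 B_ack=257
After event 3: A_seq=257 A_ack=2000 B_seq=2120 B_ack=257
After event 4: A_seq=274 A_ack=2000 B_seq=2120 B_ack=274
After event 5: A_seq=274 A_ack=2000 B_seq=2120 B_ack=274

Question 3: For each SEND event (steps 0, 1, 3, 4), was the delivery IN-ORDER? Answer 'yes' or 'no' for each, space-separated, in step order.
Step 0: SEND seq=0 -> in-order
Step 1: SEND seq=172 -> in-order
Step 3: SEND seq=2105 -> out-of-order
Step 4: SEND seq=257 -> in-order

Answer: yes yes no yes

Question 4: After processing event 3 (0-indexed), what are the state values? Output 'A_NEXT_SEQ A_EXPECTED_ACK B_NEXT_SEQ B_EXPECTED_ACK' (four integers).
After event 0: A_seq=172 A_ack=2000 B_seq=2000 B_ack=172
After event 1: A_seq=257 A_ack=2000 B_seq=2000 B_ack=257
After event 2: A_seq=257 A_ack=2000 B_seq=2105 B_ack=257
After event 3: A_seq=257 A_ack=2000 B_seq=2120 B_ack=257

257 2000 2120 257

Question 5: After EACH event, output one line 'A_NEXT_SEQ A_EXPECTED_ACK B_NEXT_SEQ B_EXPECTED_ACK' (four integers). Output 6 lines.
172 2000 2000 172
257 2000 2000 257
257 2000 2105 257
257 2000 2120 257
274 2000 2120 274
274 2000 2120 274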